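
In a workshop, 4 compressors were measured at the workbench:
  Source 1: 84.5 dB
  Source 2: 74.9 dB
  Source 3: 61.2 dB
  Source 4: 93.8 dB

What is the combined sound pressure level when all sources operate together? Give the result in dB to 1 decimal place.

94.3 dB

Converting to relative power and adding: 10^(84.5/10) + 10^(74.9/10) + 10^(61.2/10) + 10^(93.8/10) = 2.713e+09.
Back to dB: 10·log₁₀ Σ = 94.3 dB.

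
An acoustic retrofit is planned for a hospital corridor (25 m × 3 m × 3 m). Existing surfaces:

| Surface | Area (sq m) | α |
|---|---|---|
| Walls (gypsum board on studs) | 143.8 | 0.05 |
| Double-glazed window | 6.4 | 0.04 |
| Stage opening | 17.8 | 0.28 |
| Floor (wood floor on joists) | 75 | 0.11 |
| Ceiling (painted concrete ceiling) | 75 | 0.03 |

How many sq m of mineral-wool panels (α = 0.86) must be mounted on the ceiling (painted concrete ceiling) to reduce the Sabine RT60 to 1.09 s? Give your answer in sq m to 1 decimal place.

12.4

Summing Sᵢαᵢ: 7.190 + 0.256 + 4.984 + 8.250 + 2.250 → A₁ = 22.930 sabins.
V = 225 m³. Target absorption A₂ = 0.161 × 225 / 1.09 = 33.234 sabins.
ΔA needed = 33.234 − 22.930 = 10.304 sabins.
Net gain per sq m: Δα = 0.86 − 0.03 = 0.83.
Area = ΔA/Δα = 10.304/0.83 = 12.4 sq m.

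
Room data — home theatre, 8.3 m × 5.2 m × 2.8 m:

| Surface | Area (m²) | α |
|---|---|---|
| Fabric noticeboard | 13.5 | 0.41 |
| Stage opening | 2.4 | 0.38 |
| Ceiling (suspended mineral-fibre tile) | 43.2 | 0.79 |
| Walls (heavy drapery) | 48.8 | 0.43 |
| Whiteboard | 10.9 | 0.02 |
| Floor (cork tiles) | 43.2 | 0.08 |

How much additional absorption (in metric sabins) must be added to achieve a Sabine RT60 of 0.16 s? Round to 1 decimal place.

Summing Sᵢαᵢ: 5.535 + 0.912 + 34.128 + 20.984 + 0.218 + 3.456 → A₁ = 65.233 sabins.
V = 120.848 m³. Required absorption A₂ = 0.161 × 120.848 / 0.16 = 121.603 sabins.
Additional absorption ΔA = 121.603 − 65.233 = 56.4 sabins.

56.4 sabins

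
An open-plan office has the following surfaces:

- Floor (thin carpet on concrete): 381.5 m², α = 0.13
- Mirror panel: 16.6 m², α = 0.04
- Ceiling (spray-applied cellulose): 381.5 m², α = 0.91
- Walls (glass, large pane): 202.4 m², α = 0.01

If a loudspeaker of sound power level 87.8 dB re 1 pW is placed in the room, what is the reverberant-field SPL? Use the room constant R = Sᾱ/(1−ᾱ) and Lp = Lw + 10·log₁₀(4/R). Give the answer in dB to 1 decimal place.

65.5 dB

A = 399.448 sabins; S = 982.0 m².
ᾱ = 0.4068, so room constant R = A/(1−ᾱ) = 673.378 m².
Lp = Lw + 10 log₁₀(4/R) = 87.8 -22.26 = 65.5 dB.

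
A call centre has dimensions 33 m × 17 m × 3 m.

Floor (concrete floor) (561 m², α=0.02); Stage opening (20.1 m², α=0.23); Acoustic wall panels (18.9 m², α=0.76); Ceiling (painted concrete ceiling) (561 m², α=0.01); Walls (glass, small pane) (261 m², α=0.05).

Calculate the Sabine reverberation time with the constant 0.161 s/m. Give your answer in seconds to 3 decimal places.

Summing Sᵢαᵢ: 11.220 + 4.623 + 14.364 + 5.610 + 13.050 → A = 48.867 sabins.
Room volume: 1683 m³.
Sabine: RT60 = 0.161 × 1683 / 48.867 = 5.545 s.

5.545 seconds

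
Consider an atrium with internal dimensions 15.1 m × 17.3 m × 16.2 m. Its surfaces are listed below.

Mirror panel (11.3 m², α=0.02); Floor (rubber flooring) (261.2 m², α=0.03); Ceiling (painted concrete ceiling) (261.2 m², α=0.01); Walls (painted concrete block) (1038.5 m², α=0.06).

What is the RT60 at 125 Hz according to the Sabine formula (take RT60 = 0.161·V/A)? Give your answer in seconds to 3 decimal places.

9.335 s

Equivalent absorption area: A = 11.3×0.02 + 261.2×0.03 + 261.2×0.01 + 1038.5×0.06 = 72.984 m².
Room volume: 4231.926 m³.
T = 0.161 V/A = 0.161·4231.926/72.984 = 9.335 s.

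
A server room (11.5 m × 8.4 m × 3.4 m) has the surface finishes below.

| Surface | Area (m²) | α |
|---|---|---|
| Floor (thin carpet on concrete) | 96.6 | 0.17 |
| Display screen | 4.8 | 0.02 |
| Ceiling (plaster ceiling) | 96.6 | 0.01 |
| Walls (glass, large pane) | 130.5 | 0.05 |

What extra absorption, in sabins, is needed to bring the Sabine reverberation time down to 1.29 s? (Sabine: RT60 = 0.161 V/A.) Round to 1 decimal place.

Summing Sᵢαᵢ: 16.422 + 0.096 + 0.966 + 6.525 → A₁ = 24.009 sabins.
Target A₂ = 0.161·328.44/1.29 = 40.991 sabins (V = 328.44 m³).
Additional absorption ΔA = 40.991 − 24.009 = 17.0 sabins.

17.0 sabins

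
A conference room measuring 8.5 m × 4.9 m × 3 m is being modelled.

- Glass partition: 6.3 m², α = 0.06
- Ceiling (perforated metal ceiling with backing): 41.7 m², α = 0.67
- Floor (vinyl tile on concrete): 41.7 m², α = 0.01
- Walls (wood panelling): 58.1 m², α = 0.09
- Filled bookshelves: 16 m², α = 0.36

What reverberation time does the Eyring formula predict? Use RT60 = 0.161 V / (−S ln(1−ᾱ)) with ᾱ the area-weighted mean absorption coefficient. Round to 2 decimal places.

S = Σ Sᵢ = 163.8 m².
Σ(Sᵢαᵢ) = 6.3×0.06 + 41.7×0.67 + 41.7×0.01 + 58.1×0.09 + 16×0.36 = 39.723.
ᾱ = 39.723 / 163.8 = 0.2425.
Eyring denominator: −S ln(1−ᾱ) = 45.492.
V = 8.5 × 4.9 × 3 = 124.95 m³.
T = 0.161·V/[−S·ln(1−ᾱ)] = 0.161·124.95/45.492 = 0.44 s.

0.44 s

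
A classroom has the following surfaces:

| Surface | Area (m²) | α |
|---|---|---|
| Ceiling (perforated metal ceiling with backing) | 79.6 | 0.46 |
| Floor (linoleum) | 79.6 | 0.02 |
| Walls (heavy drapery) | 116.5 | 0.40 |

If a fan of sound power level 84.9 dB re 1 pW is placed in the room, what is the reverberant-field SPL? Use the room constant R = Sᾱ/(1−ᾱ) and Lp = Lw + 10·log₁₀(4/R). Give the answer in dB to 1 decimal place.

Σ(Sᵢαᵢ) = 79.6·0.46 + 79.6·0.02 + 116.5·0.40 = 84.808; total area S = 275.7 m².
ᾱ = 84.808/275.7 = 0.3076; R = Sᾱ/(1−ᾱ) = 84.808/(1−0.3076) = 122.484 m².
Lp = 84.9 + 10·log₁₀(4/122.484) = 84.9 + (-14.86) = 70.0 dB.

70.0 dB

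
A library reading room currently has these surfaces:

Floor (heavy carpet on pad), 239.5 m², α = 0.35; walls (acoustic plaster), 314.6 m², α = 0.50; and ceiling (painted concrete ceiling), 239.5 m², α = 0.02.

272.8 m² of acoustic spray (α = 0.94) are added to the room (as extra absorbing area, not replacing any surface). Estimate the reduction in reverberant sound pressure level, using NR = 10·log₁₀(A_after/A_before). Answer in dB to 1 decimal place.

3.1 dB

Summing Sᵢαᵢ: 83.825 + 157.300 + 4.790 → A_before = 245.915 sabins.
Added absorption = 272.8 × 0.94 = 256.432 sabins.
New total A_after = 502.347 sabins.
NR = 10·log₁₀(502.347/245.915) = 3.1 dB.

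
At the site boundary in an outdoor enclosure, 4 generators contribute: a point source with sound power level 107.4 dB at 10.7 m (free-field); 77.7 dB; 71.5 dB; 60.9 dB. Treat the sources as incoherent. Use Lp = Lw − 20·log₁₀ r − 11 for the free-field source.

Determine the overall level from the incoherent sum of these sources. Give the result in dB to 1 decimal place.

80.5 dB

Source at 10.7 m: Lp = 107.4 − 20·log₁₀(10.7) − 11 = 75.8 dB.
Σ 10^(Lᵢ/10) = 1.123e+08.
Combined level = 10 log₁₀(1.123e+08) = 80.5 dB.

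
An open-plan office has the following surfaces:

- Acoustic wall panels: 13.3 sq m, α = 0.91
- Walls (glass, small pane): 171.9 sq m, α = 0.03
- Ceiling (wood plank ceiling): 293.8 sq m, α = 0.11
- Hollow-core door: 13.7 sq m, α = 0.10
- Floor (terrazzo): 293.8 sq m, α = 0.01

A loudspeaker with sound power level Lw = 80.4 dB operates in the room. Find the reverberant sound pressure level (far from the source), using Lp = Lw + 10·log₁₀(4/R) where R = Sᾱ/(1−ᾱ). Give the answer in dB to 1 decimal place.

A = 53.886 sabins; S = 786.5 sq m.
ᾱ = 0.0685, so room constant R = A/(1−ᾱ) = 57.849 sq m.
Lp = Lw + 10 log₁₀(4/R) = 80.4 -11.60 = 68.8 dB.

68.8 dB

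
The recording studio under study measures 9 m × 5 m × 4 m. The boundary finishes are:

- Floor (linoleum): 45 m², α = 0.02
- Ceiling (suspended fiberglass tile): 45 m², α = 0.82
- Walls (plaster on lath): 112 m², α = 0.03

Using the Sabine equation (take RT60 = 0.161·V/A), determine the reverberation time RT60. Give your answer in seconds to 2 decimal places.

0.70 seconds

A = Σ Sᵢαᵢ = 45×0.02 + 45×0.82 + 112×0.03 = 41.160 sabins.
Room volume: 180 m³.
Sabine: RT60 = 0.161 × 180 / 41.160 = 0.70 s.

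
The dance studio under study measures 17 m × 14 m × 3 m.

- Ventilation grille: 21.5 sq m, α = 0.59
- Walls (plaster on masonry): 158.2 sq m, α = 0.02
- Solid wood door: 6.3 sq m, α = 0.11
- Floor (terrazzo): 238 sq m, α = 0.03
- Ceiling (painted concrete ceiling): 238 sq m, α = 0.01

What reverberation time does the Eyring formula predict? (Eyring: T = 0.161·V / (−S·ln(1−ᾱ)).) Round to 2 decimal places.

Total surface area S = 21.5 + 158.2 + 6.3 + 238 + 238 = 662.0 sq m.
Σ(Sᵢαᵢ) = 21.5×0.59 + 158.2×0.02 + 6.3×0.11 + 238×0.03 + 238×0.01 = 26.062.
Mean coefficient ᾱ = A/S = 0.0394.
Eyring denominator: −S ln(1−ᾱ) = 26.611.
V = 17 × 14 × 3 = 714 m³.
RT60 = 0.161 × 714 / 26.611 = 4.32 s.

4.32 seconds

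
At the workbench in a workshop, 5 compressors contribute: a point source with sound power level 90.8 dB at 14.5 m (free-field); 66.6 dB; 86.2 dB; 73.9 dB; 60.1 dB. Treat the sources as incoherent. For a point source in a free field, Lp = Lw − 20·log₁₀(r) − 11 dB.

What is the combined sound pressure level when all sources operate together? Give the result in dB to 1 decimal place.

86.5 dB

Source at 14.5 m: Lp = 90.8 − 20·log₁₀(14.5) − 11 = 56.6 dB.
Σ 10^(Lᵢ/10) = 4.475e+08.
Back to dB: 10·log₁₀ Σ = 86.5 dB.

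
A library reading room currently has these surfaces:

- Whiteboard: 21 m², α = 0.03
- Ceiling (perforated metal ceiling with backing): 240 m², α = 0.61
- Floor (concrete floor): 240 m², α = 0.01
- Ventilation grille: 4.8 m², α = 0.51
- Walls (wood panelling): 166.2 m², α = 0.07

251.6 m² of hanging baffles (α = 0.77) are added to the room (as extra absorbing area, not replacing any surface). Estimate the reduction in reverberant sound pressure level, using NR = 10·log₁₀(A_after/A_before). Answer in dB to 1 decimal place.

Total absorption A_before = 21*0.03 + 240*0.61 + 240*0.01 + 4.8*0.51 + 166.2*0.07
  = 0.630 + 146.400 + 2.400 + 2.448 + 11.634 = 163.512 m² sabins.
Added absorption = 251.6 × 0.77 = 193.732 sabins.
New total A_after = 357.244 sabins.
NR = 10·log₁₀(357.244/163.512) = 3.4 dB.

3.4 dB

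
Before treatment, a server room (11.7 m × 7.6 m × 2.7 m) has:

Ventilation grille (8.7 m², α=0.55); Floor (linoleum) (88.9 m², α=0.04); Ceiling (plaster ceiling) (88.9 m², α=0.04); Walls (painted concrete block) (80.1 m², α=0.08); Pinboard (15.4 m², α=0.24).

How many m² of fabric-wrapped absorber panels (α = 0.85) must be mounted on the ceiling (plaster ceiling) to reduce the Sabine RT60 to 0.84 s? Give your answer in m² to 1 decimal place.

29.6

Equivalent absorption area: A₁ = 8.7×0.55 + 88.9×0.04 + 88.9×0.04 + 80.1×0.08 + 15.4×0.24 = 22.001 m².
V = 240.084 m³. Target absorption A₂ = 0.161 × 240.084 / 0.84 = 46.016 sabins.
ΔA needed = 46.016 − 22.001 = 24.015 sabins.
Each m² of panel replacing the ceiling (plaster ceiling) adds (0.85 − 0.04) = 0.81 sabins.
Panel area = 24.015 / 0.81 = 29.6 m².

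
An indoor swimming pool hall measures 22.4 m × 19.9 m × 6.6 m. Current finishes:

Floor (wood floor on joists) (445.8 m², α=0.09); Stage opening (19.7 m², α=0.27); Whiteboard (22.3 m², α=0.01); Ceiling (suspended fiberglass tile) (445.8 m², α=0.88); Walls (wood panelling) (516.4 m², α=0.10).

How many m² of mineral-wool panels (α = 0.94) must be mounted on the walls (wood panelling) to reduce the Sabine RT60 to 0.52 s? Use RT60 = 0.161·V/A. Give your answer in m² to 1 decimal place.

Equivalent absorption area: A₁ = 445.8×0.09 + 19.7×0.27 + 22.3×0.01 + 445.8×0.88 + 516.4×0.10 = 489.608 m².
Required A₂ = 0.161·2942.016/0.52 = 910.893 sabins.
ΔA needed = 910.893 − 489.608 = 421.285 sabins.
Each m² of panel replacing the walls (wood panelling) adds (0.94 − 0.10) = 0.84 sabins.
Panel area = 421.285 / 0.84 = 501.5 m².

501.5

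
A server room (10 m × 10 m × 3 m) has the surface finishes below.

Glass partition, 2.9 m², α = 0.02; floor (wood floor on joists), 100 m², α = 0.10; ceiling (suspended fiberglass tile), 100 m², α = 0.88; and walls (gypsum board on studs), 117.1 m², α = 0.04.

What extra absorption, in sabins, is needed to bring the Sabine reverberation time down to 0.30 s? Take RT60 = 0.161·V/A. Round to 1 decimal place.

A₁ = Σ Sᵢαᵢ = 2.9*0.02 + 100*0.10 + 100*0.88 + 117.1*0.04 = 102.742 sabins.
Target A₂ = 0.161·300/0.30 = 161.000 sabins (V = 300 m³).
ΔA = A₂ − A₁ = 161.000 − 102.742 = 58.3 sabins.

58.3 sabins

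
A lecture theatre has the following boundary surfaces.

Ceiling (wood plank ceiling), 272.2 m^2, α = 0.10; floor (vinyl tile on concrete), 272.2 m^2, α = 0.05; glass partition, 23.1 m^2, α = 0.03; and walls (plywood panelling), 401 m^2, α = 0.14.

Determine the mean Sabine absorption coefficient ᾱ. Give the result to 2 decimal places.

S = Σ Sᵢ = 272.2 + 272.2 + 23.1 + 401 = 968.5 m^2.
Σ(Sᵢαᵢ) = 272.2×0.10 + 272.2×0.05 + 23.1×0.03 + 401×0.14 = 97.663.
ᾱ = A/S = 0.10.

0.10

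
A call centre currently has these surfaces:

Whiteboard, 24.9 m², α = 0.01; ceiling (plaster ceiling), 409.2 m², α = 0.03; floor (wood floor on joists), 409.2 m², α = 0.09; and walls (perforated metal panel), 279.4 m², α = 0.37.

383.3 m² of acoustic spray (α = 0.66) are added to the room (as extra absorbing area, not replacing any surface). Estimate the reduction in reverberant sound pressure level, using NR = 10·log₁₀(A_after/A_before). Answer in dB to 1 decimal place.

Equivalent absorption area: A_before = 24.9·0.01 + 409.2·0.03 + 409.2·0.09 + 279.4·0.37 = 152.731 m².
Added absorption = 383.3 × 0.66 = 252.978 sabins.
New total A_after = 405.709 sabins.
Reduction = 10 log₁₀(A_after/A_before) = 10 log₁₀(2.6564) = 4.2 dB.

4.2 dB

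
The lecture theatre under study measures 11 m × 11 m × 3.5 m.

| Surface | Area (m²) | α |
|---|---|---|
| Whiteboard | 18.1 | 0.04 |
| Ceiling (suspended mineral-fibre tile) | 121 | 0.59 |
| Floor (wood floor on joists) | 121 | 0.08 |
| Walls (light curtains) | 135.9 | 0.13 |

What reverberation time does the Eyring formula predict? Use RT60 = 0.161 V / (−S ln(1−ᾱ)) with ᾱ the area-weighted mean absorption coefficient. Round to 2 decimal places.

Total surface area S = 18.1 + 121 + 121 + 135.9 = 396.0 m².
Absorption A = 18.1×0.04 + 121×0.59 + 121×0.08 + 135.9×0.13 = 99.461 sabins.
Mean coefficient ᾱ = A/S = 0.2512.
Eyring denominator: −S ln(1−ᾱ) = 114.556.
V = 11 × 11 × 3.5 = 423.5 m³.
RT60 = 0.161 × 423.5 / 114.556 = 0.60 s.

0.60 s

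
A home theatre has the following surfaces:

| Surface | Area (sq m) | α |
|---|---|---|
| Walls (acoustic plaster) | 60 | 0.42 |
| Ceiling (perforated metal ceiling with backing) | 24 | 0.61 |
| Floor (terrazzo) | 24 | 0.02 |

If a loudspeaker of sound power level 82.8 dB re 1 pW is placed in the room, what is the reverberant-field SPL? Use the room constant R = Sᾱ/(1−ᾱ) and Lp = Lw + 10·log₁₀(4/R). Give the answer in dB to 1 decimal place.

70.7 dB

Σ(Sᵢαᵢ) = 60·0.42 + 24·0.61 + 24·0.02 = 40.320; total area S = 108.0 sq m.
ᾱ = 0.3733, so room constant R = A/(1−ᾱ) = 64.337 sq m.
Lp = 82.8 + 10·log₁₀(4/64.337) = 82.8 + (-12.06) = 70.7 dB.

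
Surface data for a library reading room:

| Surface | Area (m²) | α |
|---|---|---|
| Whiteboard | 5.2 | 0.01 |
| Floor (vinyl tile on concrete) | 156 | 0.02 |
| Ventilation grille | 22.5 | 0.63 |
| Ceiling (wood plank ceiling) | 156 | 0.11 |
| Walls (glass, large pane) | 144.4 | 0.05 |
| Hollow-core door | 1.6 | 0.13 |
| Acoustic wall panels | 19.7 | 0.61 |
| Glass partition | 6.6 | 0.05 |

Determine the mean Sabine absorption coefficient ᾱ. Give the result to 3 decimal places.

Total surface area S = 512.0 m².
A = 5.2×0.01 + 156×0.02 + 22.5×0.63 + 156×0.11 + 144.4×0.05 + 1.6×0.13 + 19.7×0.61 + 6.6×0.05 = 54.282 sabins.
ᾱ = A/S = 0.106.

0.106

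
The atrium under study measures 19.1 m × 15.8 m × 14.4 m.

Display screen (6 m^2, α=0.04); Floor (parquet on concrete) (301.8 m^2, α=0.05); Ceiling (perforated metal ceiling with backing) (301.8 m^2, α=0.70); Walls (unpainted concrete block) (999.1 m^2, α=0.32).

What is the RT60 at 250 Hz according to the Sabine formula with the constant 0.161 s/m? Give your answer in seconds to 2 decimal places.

Equivalent absorption area: A = 6·0.04 + 301.8·0.05 + 301.8·0.70 + 999.1·0.32 = 546.302 m^2.
Room volume: 4345.632 m³.
Sabine: RT60 = 0.161 × 4345.632 / 546.302 = 1.28 s.

1.28 s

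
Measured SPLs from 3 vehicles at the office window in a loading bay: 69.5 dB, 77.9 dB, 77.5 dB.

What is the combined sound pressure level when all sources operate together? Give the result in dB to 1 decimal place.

Sum in the linear (power) domain: Σ 10^(Lᵢ/10) = 10^(69.5/10) + 10^(77.9/10) + 10^(77.5/10) = 1.268e+08.
Combined level = 10 log₁₀(1.268e+08) = 81.0 dB.

81.0 dB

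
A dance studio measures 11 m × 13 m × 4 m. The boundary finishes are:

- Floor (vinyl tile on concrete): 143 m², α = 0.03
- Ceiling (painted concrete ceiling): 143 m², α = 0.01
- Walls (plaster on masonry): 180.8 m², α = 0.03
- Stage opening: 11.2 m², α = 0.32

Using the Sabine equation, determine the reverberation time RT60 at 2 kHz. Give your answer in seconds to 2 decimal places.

6.25 sec

Total absorption A = 143*0.03 + 143*0.01 + 180.8*0.03 + 11.2*0.32
  = 4.290 + 1.430 + 5.424 + 3.584 = 14.728 m² sabins.
V = 11·13·4 = 572 m³.
T = 0.161 V/A = 0.161·572/14.728 = 6.25 s.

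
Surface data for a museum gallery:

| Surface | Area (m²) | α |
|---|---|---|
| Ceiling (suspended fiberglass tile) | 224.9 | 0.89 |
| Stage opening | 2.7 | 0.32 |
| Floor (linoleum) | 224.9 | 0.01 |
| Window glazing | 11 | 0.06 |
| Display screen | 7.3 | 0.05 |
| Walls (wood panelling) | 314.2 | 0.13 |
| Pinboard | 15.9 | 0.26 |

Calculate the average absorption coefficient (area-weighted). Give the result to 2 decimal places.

0.31

Total surface area S = 800.9 m².
Σ(Sᵢαᵢ) = 224.9·0.89 + 2.7·0.32 + 224.9·0.01 + 11·0.06 + 7.3·0.05 + 314.2·0.13 + 15.9·0.26 = 249.279.
ᾱ = A/S = 0.31.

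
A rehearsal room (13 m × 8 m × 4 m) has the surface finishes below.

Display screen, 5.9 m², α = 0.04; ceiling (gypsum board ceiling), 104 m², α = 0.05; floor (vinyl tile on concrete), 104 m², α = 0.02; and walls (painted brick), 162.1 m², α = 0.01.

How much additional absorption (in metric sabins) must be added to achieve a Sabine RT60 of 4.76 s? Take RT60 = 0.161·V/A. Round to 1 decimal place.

4.9 sabins

A₁ = Σ Sᵢαᵢ = 5.9·0.04 + 104·0.05 + 104·0.02 + 162.1·0.01 = 9.137 sabins.
For T = 4.76 s, need A₂ = 0.161·V/T = 0.161·416/4.76 = 14.071 sabins.
ΔA = A₂ − A₁ = 14.071 − 9.137 = 4.9 sabins.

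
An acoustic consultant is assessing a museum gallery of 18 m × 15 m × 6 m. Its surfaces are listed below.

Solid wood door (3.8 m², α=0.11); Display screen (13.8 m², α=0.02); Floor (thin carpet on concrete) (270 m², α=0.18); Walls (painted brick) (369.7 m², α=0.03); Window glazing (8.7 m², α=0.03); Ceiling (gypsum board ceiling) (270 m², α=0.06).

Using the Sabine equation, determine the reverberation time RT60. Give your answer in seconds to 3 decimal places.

3.394 s

A = Σ Sᵢαᵢ = 3.8·0.11 + 13.8·0.02 + 270·0.18 + 369.7·0.03 + 8.7·0.03 + 270·0.06 = 76.846 sabins.
Room volume: 1620 m³.
T = 0.161 V/A = 0.161·1620/76.846 = 3.394 s.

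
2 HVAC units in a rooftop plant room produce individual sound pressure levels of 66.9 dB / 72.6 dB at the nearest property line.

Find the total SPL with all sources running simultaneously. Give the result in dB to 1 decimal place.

73.6 dB

Sum in the linear (power) domain: Σ 10^(Lᵢ/10) = 10^(66.9/10) + 10^(72.6/10) = 2.309e+07.
Combined level = 10 log₁₀(2.309e+07) = 73.6 dB.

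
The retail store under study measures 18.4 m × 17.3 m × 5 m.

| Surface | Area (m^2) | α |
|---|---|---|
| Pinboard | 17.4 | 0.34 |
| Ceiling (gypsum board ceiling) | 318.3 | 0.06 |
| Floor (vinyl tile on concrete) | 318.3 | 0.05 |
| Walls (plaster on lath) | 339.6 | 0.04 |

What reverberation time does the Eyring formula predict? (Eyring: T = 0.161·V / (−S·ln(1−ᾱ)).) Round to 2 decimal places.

S = Σ Sᵢ = 993.6 m^2.
Σ(Sᵢαᵢ) = 17.4·0.34 + 318.3·0.06 + 318.3·0.05 + 339.6·0.04 = 54.513.
Mean coefficient ᾱ = A/S = 0.0549.
Eyring denominator: −S ln(1−ᾱ) = 56.103.
V = 18.4 × 17.3 × 5 = 1591.6 m³.
RT60 = 0.161 × 1591.6 / 56.103 = 4.57 s.

4.57 s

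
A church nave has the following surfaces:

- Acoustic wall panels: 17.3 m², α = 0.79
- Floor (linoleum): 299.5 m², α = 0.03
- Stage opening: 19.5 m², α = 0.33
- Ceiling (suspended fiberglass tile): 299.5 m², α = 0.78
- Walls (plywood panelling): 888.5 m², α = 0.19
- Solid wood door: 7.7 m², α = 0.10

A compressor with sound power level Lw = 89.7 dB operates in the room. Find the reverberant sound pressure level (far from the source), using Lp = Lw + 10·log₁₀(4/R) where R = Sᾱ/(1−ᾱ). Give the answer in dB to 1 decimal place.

67.9 dB

Σ(Sᵢαᵢ) = 17.3×0.79 + 299.5×0.03 + 19.5×0.33 + 299.5×0.78 + 888.5×0.19 + 7.7×0.10 = 432.282; total area S = 1532.0 m².
ᾱ = 432.282/1532.0 = 0.2822; R = Sᾱ/(1−ᾱ) = 432.282/(1−0.2822) = 602.232 m².
Lp = Lw + 10 log₁₀(4/R) = 89.7 -21.78 = 67.9 dB.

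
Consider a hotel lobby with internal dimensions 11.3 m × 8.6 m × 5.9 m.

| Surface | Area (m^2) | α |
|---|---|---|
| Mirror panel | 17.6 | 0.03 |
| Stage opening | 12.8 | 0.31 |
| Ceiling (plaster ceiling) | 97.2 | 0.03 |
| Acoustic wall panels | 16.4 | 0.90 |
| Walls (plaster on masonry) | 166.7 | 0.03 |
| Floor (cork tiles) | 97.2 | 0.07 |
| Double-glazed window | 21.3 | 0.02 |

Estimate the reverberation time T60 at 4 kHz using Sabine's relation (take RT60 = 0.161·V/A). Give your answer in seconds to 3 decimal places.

A = Σ Sᵢαᵢ = 17.6·0.03 + 12.8·0.31 + 97.2·0.03 + 16.4·0.90 + 166.7·0.03 + 97.2·0.07 + 21.3·0.02 = 34.403 sabins.
Volume V = 11.3 × 8.6 × 5.9 = 573.362 m³.
RT60 = 0.161 · V / A = 0.161 × 573.362 / 34.403 = 2.683 s.

2.683 s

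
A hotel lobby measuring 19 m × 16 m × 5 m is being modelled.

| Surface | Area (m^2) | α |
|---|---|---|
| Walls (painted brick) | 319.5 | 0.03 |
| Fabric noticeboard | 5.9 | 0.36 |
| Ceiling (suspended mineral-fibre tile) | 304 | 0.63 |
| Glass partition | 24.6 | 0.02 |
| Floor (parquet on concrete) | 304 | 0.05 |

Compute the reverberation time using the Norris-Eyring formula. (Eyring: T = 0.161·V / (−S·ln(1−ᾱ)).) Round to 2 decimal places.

S = Σ Sᵢ = 958.0 m^2.
Absorption A = 319.5·0.03 + 5.9·0.36 + 304·0.63 + 24.6·0.02 + 304·0.05 = 218.921 sabins.
ᾱ = 218.921 / 958.0 = 0.2285.
−S·ln(1−ᾱ) = −958.0 × ln(1 − 0.2285) = 248.523.
V = 19 × 16 × 5 = 1520 m³.
RT60 = 0.161 × 1520 / 248.523 = 0.98 s.

0.98 s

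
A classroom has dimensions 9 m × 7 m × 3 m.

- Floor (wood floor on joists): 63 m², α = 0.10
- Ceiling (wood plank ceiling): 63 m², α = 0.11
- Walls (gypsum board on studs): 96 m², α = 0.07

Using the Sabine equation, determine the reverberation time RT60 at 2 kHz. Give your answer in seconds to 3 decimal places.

1.525 seconds

Summing Sᵢαᵢ: 6.300 + 6.930 + 6.720 → A = 19.950 sabins.
Volume V = 9 × 7 × 3 = 189 m³.
Sabine: RT60 = 0.161 × 189 / 19.950 = 1.525 s.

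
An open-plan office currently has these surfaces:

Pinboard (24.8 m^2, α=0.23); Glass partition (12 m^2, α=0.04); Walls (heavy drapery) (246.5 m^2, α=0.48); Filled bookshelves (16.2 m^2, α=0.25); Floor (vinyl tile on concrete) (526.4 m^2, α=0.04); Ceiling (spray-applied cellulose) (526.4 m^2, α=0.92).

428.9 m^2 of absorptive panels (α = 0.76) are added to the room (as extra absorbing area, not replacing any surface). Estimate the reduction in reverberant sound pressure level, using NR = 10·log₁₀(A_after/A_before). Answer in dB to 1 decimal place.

1.8 dB

Summing Sᵢαᵢ: 5.704 + 0.480 + 118.320 + 4.050 + 21.056 + 484.288 → A_before = 633.898 sabins.
Treatment contributes 428.9·0.76 = 325.964 sabins.
New total A_after = 959.862 sabins.
NR = 10·log₁₀(959.862/633.898) = 1.8 dB.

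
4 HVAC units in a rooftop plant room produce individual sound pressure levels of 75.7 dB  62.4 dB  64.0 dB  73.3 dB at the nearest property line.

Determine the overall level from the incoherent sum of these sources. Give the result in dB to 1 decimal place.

Σ 10^(Lᵢ/10) = 6.278e+07.
Combined level = 10 log₁₀(6.278e+07) = 78.0 dB.

78.0 dB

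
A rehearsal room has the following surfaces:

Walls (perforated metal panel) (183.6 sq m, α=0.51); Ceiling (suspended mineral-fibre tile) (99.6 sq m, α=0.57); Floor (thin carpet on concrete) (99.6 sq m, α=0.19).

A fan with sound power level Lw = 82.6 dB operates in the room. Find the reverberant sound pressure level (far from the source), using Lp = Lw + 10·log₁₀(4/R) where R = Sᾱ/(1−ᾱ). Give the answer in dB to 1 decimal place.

Σ(Sᵢαᵢ) = 183.6·0.51 + 99.6·0.57 + 99.6·0.19 = 169.332; total area S = 382.8 sq m.
ᾱ = 169.332/382.8 = 0.4424; R = Sᾱ/(1−ᾱ) = 169.332/(1−0.4424) = 303.680 sq m.
Lp = Lw + 10 log₁₀(4/R) = 82.6 -18.80 = 63.8 dB.

63.8 dB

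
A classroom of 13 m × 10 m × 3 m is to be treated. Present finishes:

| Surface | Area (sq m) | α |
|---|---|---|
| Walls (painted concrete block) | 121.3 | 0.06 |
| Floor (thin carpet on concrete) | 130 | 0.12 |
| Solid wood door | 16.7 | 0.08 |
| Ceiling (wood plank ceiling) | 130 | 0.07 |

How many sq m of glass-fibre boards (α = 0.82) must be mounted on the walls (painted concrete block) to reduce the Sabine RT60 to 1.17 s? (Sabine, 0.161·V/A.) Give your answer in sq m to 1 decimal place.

A₁ = Σ Sᵢαᵢ = 121.3*0.06 + 130*0.12 + 16.7*0.08 + 130*0.07 = 33.314 sabins.
Required A₂ = 0.161·390/1.17 = 53.667 sabins.
ΔA needed = 53.667 − 33.314 = 20.353 sabins.
Net gain per sq m: Δα = 0.82 − 0.06 = 0.76.
Panel area = 20.353 / 0.76 = 26.8 sq m.

26.8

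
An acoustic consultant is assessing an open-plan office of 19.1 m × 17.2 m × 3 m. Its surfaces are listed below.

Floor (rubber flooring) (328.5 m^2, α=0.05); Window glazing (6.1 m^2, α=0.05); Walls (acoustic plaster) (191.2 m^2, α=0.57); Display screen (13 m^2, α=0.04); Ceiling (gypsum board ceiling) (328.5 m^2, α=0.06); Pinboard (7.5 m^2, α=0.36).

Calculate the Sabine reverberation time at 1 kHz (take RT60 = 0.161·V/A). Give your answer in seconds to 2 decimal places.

A = Σ Sᵢαᵢ = 328.5·0.05 + 6.1·0.05 + 191.2·0.57 + 13·0.04 + 328.5·0.06 + 7.5·0.36 = 148.644 sabins.
V = 19.1·17.2·3 = 985.56 m³.
RT60 = 0.161 · V / A = 0.161 × 985.56 / 148.644 = 1.07 s.

1.07 s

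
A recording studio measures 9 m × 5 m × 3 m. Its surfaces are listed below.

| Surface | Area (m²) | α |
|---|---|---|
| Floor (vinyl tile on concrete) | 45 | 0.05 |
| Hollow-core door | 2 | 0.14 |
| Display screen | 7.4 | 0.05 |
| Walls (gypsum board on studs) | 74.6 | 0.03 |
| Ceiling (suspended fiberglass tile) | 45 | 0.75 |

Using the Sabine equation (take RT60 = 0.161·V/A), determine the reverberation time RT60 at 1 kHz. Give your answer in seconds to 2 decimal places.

Equivalent absorption area: A = 45·0.05 + 2·0.14 + 7.4·0.05 + 74.6·0.03 + 45·0.75 = 38.888 m².
Room volume: 135 m³.
T = 0.161 V/A = 0.161·135/38.888 = 0.56 s.

0.56 s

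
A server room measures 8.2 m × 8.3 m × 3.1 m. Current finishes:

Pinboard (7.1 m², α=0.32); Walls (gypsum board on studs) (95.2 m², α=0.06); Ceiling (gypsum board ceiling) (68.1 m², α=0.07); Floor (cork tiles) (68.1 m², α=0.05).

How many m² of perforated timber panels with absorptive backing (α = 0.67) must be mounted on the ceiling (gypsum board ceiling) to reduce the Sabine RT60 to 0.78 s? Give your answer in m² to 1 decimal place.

45.7

Equivalent absorption area: A₁ = 7.1*0.32 + 95.2*0.06 + 68.1*0.07 + 68.1*0.05 = 16.156 m².
Required A₂ = 0.161·210.986/0.78 = 43.550 sabins.
ΔA needed = 43.550 − 16.156 = 27.394 sabins.
Each m² of panel replacing the ceiling (gypsum board ceiling) adds (0.67 − 0.07) = 0.60 sabins.
Area = ΔA/Δα = 27.394/0.60 = 45.7 m².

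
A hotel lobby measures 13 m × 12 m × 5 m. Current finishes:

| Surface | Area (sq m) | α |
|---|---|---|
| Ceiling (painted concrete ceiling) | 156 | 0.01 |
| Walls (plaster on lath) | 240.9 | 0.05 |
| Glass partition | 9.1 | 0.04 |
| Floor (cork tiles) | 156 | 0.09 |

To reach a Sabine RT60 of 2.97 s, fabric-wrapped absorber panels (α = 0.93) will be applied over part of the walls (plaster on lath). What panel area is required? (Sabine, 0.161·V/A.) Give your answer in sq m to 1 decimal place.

16.2

A₁ = Σ Sᵢαᵢ = 156·0.01 + 240.9·0.05 + 9.1·0.04 + 156·0.09 = 28.009 sabins.
V = 780 m³. Target absorption A₂ = 0.161 × 780 / 2.97 = 42.283 sabins.
Absorption to add: 42.283 − 28.009 = 14.274 sabins.
Each sq m of panel replacing the walls (plaster on lath) adds (0.93 − 0.05) = 0.88 sabins.
Area = ΔA/Δα = 14.274/0.88 = 16.2 sq m.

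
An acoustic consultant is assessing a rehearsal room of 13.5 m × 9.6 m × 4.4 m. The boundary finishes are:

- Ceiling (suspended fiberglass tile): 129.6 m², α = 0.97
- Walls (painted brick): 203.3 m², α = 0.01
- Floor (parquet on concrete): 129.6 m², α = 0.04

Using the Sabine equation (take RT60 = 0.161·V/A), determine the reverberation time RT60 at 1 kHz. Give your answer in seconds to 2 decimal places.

Summing Sᵢαᵢ: 125.712 + 2.033 + 5.184 → A = 132.929 sabins.
V = 13.5·9.6·4.4 = 570.24 m³.
T = 0.161 V/A = 0.161·570.24/132.929 = 0.69 s.

0.69 seconds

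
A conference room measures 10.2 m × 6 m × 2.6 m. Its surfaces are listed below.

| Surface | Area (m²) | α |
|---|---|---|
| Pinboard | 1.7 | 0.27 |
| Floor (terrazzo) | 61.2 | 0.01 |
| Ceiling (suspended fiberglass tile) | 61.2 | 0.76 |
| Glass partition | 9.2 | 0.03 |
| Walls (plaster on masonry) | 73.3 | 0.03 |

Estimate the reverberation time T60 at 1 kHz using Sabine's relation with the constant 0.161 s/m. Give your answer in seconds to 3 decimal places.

0.512 s

Equivalent absorption area: A = 1.7·0.27 + 61.2·0.01 + 61.2·0.76 + 9.2·0.03 + 73.3·0.03 = 50.058 m².
Room volume: 159.12 m³.
Sabine: RT60 = 0.161 × 159.12 / 50.058 = 0.512 s.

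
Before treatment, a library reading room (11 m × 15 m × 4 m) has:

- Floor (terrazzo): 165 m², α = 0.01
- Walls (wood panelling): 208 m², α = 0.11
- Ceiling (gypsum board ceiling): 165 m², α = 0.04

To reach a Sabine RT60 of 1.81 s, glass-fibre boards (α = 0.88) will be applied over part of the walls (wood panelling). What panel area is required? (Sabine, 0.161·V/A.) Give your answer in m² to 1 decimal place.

Total absorption A₁ = 165×0.01 + 208×0.11 + 165×0.04
  = 1.650 + 22.880 + 6.600 = 31.130 m² sabins.
V = 660 m³. Target absorption A₂ = 0.161 × 660 / 1.81 = 58.707 sabins.
Absorption to add: 58.707 − 31.130 = 27.577 sabins.
Net gain per m²: Δα = 0.88 − 0.11 = 0.77.
Panel area = 27.577 / 0.77 = 35.8 m².

35.8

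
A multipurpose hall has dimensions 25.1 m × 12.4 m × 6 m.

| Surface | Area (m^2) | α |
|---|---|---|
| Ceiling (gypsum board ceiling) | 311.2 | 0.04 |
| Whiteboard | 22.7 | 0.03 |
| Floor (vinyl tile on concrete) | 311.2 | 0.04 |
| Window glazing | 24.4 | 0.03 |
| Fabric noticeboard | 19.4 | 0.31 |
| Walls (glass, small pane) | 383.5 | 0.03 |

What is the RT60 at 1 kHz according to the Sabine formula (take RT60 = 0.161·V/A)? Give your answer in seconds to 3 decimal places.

6.860 sec

Equivalent absorption area: A = 311.2×0.04 + 22.7×0.03 + 311.2×0.04 + 24.4×0.03 + 19.4×0.31 + 383.5×0.03 = 43.828 m^2.
Volume V = 25.1 × 12.4 × 6 = 1867.44 m³.
Sabine: RT60 = 0.161 × 1867.44 / 43.828 = 6.860 s.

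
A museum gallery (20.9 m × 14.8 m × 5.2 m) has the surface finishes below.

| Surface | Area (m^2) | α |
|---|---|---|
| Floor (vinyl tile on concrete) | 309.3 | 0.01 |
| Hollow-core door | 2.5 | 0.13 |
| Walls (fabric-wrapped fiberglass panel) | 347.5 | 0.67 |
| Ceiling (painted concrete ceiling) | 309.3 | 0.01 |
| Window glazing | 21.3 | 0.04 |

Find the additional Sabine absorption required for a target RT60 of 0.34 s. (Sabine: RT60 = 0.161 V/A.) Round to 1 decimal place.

521.5 sabins

Equivalent absorption area: A₁ = 309.3·0.01 + 2.5·0.13 + 347.5·0.67 + 309.3·0.01 + 21.3·0.04 = 240.188 m^2.
For T = 0.34 s, need A₂ = 0.161·V/T = 0.161·1608.464/0.34 = 761.655 sabins.
Additional absorption ΔA = 761.655 − 240.188 = 521.5 sabins.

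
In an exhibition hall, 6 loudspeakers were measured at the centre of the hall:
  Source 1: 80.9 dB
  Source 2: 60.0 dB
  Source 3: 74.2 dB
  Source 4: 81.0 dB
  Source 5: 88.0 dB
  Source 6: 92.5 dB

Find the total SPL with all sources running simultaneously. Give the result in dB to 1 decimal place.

94.3 dB

Sum in the linear (power) domain: Σ 10^(Lᵢ/10) = 10^(80.9/10) + 10^(60.0/10) + 10^(74.2/10) + 10^(81.0/10) + 10^(88.0/10) + 10^(92.5/10) = 2.685e+09.
Back to dB: 10·log₁₀ Σ = 94.3 dB.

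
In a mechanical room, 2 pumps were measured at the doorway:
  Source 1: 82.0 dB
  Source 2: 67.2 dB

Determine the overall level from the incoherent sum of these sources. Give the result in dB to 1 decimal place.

Sum in the linear (power) domain: Σ 10^(Lᵢ/10) = 10^(82.0/10) + 10^(67.2/10) = 1.637e+08.
Combined level = 10 log₁₀(1.637e+08) = 82.1 dB.

82.1 dB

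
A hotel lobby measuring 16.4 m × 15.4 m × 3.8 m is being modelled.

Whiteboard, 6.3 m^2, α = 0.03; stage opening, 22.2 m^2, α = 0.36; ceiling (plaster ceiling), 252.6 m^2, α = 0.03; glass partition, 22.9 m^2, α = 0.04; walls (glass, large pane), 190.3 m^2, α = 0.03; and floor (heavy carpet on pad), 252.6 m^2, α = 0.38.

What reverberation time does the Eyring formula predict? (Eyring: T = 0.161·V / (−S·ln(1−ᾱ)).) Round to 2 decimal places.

S = Σ Sᵢ = 746.9 m^2.
Σ(Sᵢαᵢ) = 6.3·0.03 + 22.2·0.36 + 252.6·0.03 + 22.9·0.04 + 190.3·0.03 + 252.6·0.38 = 118.372.
ᾱ = 118.372 / 746.9 = 0.1585.
−S·ln(1−ᾱ) = −746.9 × ln(1 − 0.1585) = 128.892.
V = 16.4 × 15.4 × 3.8 = 959.728 m³.
RT60 = 0.161 × 959.728 / 128.892 = 1.20 s.

1.20 s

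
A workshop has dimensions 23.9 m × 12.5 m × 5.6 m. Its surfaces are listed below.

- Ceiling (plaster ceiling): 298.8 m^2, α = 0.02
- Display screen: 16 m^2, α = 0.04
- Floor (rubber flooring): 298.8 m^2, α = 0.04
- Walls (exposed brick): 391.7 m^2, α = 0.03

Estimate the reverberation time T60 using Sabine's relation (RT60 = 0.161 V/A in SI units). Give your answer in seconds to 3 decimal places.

A = Σ Sᵢαᵢ = 298.8·0.02 + 16·0.04 + 298.8·0.04 + 391.7·0.03 = 30.319 sabins.
V = 23.9·12.5·5.6 = 1673 m³.
Sabine: RT60 = 0.161 × 1673 / 30.319 = 8.884 s.

8.884 s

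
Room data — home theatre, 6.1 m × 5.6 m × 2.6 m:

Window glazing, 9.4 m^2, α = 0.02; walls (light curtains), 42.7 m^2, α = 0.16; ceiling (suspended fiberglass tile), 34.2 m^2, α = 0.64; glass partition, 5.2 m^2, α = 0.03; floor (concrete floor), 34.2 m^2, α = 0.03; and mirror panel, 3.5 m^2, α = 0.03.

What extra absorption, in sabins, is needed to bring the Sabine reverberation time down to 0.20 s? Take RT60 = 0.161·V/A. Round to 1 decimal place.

41.3 sabins

A₁ = Σ Sᵢαᵢ = 9.4×0.02 + 42.7×0.16 + 34.2×0.64 + 5.2×0.03 + 34.2×0.03 + 3.5×0.03 = 30.195 sabins.
V = 88.816 m³. Required absorption A₂ = 0.161 × 88.816 / 0.20 = 71.497 sabins.
Shortfall: 71.497 − 30.195 = 41.3 sabins.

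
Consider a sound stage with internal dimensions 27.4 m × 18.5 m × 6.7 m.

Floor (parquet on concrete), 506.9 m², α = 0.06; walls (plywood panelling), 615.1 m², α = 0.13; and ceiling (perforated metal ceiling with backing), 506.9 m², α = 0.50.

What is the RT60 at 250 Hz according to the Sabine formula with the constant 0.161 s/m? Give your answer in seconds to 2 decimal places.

1.50 seconds

Summing Sᵢαᵢ: 30.414 + 79.963 + 253.450 → A = 363.827 sabins.
Volume V = 27.4 × 18.5 × 6.7 = 3396.23 m³.
T = 0.161 V/A = 0.161·3396.23/363.827 = 1.50 s.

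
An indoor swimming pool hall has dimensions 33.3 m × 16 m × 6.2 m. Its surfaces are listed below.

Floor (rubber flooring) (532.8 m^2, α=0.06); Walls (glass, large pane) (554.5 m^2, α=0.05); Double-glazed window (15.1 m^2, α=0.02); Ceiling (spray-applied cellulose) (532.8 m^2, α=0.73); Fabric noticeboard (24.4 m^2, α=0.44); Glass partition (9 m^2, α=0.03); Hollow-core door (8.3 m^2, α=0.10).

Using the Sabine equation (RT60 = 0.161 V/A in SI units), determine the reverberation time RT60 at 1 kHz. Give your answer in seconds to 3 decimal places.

A = Σ Sᵢαᵢ = 532.8*0.06 + 554.5*0.05 + 15.1*0.02 + 532.8*0.73 + 24.4*0.44 + 9*0.03 + 8.3*0.10 = 460.775 sabins.
V = 33.3·16·6.2 = 3303.36 m³.
Sabine: RT60 = 0.161 × 3303.36 / 460.775 = 1.154 s.

1.154 s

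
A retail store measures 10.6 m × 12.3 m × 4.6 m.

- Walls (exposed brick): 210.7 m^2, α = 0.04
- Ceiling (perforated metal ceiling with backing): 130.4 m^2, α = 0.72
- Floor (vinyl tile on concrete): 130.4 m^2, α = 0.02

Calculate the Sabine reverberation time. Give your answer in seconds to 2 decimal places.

0.92 seconds

Equivalent absorption area: A = 210.7·0.04 + 130.4·0.72 + 130.4·0.02 = 104.924 m^2.
V = 10.6·12.3·4.6 = 599.748 m³.
T = 0.161 V/A = 0.161·599.748/104.924 = 0.92 s.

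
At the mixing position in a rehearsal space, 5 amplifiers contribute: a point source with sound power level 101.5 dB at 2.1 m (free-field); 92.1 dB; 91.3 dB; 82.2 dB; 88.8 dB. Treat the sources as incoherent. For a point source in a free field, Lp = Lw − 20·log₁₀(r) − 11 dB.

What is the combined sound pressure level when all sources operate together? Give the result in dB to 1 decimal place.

Source at 2.1 m: Lp = 101.5 − 20·log₁₀(2.1) − 11 = 84.1 dB.
Σ 10^(Lᵢ/10) = 4.152e+09.
Back to dB: 10·log₁₀ Σ = 96.2 dB.

96.2 dB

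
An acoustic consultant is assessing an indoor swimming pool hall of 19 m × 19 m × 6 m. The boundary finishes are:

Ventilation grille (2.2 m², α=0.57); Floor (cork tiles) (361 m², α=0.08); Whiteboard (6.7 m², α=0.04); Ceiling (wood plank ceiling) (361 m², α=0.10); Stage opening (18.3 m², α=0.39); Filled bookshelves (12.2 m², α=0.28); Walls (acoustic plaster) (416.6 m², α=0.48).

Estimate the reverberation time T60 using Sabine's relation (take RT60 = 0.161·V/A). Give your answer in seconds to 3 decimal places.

1.259 seconds

Summing Sᵢαᵢ: 1.254 + 28.880 + 0.268 + 36.100 + 7.137 + 3.416 + 199.968 → A = 277.023 sabins.
V = 19·19·6 = 2166 m³.
Sabine: RT60 = 0.161 × 2166 / 277.023 = 1.259 s.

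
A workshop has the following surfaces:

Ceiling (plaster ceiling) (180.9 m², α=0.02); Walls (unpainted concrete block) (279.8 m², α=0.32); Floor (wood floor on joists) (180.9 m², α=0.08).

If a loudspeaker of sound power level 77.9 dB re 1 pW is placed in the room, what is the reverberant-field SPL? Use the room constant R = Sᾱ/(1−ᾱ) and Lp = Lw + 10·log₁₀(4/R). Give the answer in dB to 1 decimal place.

Σ(Sᵢαᵢ) = 180.9·0.02 + 279.8·0.32 + 180.9·0.08 = 107.626; total area S = 641.6 m².
ᾱ = 107.626/641.6 = 0.1677; R = Sᾱ/(1−ᾱ) = 107.626/(1−0.1677) = 129.312 m².
Lp = 77.9 + 10·log₁₀(4/129.312) = 77.9 + (-15.10) = 62.8 dB.

62.8 dB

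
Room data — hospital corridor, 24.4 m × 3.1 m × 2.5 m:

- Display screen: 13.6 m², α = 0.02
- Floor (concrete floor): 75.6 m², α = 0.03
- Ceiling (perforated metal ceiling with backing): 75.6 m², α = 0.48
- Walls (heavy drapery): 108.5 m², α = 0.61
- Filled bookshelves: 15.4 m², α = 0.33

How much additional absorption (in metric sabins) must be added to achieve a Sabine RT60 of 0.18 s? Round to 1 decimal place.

59.0 sabins

Summing Sᵢαᵢ: 0.272 + 2.268 + 36.288 + 66.185 + 5.082 → A₁ = 110.095 sabins.
Target A₂ = 0.161·189.1/0.18 = 169.139 sabins (V = 189.1 m³).
ΔA = A₂ − A₁ = 169.139 − 110.095 = 59.0 sabins.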